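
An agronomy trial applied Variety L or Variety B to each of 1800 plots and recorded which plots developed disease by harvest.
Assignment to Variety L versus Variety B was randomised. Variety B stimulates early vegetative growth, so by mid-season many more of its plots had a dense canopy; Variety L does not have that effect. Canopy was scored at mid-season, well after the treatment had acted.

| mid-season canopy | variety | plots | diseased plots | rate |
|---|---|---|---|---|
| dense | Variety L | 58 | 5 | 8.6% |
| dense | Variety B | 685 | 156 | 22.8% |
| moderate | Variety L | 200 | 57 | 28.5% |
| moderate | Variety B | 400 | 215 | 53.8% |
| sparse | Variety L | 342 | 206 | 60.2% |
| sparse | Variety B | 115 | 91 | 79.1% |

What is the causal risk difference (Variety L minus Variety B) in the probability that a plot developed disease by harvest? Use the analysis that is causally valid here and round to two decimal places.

Within every mid-season canopy level Variety L has the lower rate, yet pooled Variety B does — Simpson's reversal.
Mid-season canopy lies on the pathway variety → mid-season canopy → outcome, so adjusting for it blocks the indirect effect. For the total causal effect of variety, use the unadjusted pooled rates.
The causal difference is the pooled difference: 0.447 − 0.385 = +0.062.

+0.06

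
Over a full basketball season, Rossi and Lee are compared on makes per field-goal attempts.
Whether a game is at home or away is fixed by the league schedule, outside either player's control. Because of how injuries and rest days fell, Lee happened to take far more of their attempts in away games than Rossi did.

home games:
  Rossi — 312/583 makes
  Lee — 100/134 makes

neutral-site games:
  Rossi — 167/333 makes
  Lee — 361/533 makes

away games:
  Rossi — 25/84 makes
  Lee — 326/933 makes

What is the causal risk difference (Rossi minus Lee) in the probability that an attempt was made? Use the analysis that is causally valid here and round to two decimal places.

-0.14

Game venue differs across players for reasons unrelated to any effect of the player itself, and it separately predicts the outcome — a classic confounder. We must compare within game venue levels.
Adjusting over the population distribution of game venue: 0.276·(0.535−0.746) + 0.333·(0.502−0.677) + 0.391·(0.298−0.349) = -0.137.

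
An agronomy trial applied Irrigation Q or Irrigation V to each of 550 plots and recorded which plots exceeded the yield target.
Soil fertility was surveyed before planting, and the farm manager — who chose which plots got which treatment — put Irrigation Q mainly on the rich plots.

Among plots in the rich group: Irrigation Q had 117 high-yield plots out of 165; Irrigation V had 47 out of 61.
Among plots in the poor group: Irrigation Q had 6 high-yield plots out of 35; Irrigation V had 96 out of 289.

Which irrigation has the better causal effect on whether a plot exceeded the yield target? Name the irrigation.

Irrigation V

The stratified and pooled comparisons disagree (Irrigation V wins within each soil fertility; Irrigation Q wins overall), so the answer turns on the causal role of soil fertility.
Soil fertility differs across irrigations for reasons unrelated to any effect of the irrigation itself, and it separately predicts the outcome — a classic confounder. We must compare within soil fertility levels.
Within each level — rich: 70.9% vs 77.0%; poor: 17.1% vs 33.2% — Irrigation V is higher every time.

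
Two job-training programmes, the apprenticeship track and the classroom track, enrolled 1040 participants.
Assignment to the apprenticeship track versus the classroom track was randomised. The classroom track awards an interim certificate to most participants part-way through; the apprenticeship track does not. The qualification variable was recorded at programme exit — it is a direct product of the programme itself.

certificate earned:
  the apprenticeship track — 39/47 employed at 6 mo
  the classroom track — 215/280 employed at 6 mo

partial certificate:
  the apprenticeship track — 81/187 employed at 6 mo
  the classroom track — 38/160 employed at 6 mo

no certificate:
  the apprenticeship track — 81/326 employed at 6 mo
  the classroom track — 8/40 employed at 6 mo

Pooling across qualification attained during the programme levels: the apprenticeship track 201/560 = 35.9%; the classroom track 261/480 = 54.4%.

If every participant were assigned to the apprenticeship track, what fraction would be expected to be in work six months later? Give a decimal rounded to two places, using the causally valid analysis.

The stratified and pooled comparisons disagree (the apprenticeship track wins within each qualification attained during the programme; the classroom track wins overall), so the answer turns on the causal role of qualification attained during the programme.
Qualification attained during the programme here is a post-treatment variable shaped by the programme; conditioning on it would introduce bias rather than remove it. The overall comparison is the causal one.
So P(outcome | do(the apprenticeship track)) is just the pooled rate for the apprenticeship track: 201/560 = 0.359.

0.36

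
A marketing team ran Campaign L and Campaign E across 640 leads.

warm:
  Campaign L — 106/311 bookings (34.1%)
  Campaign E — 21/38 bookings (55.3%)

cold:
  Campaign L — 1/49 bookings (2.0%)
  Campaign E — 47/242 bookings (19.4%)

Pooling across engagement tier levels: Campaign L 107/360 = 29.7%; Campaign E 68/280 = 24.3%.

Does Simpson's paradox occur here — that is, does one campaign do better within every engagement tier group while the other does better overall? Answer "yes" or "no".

yes

Within each engagement tier level (warm 34.1% vs 55.3%; cold 2.0% vs 19.4%), Campaign E has the higher rate every time. Pooled: 29.7% vs 24.3% — Campaign L has the higher rate overall. The two comparisons disagree.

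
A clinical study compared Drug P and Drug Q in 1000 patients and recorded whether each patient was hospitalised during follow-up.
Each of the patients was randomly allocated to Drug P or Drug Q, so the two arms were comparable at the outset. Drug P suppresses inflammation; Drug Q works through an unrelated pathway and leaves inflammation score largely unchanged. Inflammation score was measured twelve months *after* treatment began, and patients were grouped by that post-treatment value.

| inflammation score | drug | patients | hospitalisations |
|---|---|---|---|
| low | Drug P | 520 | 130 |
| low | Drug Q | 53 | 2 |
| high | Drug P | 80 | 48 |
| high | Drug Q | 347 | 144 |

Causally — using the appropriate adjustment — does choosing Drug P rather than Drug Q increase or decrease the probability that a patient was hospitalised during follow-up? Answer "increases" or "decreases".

Inflammation score here is a post-treatment variable shaped by the drug; conditioning on it would introduce bias rather than remove it. The overall comparison is the causal one.
Pooled: Drug P 29.7% vs Drug Q 36.5%; Drug P is lower overall.

decreases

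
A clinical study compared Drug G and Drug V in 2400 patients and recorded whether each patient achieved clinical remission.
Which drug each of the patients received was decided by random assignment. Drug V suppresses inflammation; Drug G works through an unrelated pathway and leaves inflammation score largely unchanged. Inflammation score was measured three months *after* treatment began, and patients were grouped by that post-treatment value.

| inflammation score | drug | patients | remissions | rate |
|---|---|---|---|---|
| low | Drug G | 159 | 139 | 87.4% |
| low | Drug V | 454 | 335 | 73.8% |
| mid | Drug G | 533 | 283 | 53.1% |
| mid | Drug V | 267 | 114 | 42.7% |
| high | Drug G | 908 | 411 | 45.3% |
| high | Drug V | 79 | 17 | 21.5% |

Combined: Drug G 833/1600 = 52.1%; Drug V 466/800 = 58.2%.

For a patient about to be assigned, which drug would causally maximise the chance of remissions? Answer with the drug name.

Drug V

Inflammation score lies on the pathway drug → inflammation score → outcome, so adjusting for it blocks the indirect effect. For the total causal effect of drug, use the unadjusted pooled rates.
Pooled: Drug G 52.1% vs Drug V 58.2%; Drug V is higher overall.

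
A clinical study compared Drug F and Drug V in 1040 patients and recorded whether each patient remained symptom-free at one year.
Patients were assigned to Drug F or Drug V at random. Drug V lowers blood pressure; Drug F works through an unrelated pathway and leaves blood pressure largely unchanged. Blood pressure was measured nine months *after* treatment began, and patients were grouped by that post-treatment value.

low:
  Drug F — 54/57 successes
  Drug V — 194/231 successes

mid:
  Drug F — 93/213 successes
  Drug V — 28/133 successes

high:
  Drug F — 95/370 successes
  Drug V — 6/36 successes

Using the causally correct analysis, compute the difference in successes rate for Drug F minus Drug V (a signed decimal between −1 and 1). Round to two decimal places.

-0.19

Drug F is higher inside every blood pressure stratum but Drug V is higher in aggregate. Whether to stratify depends on how blood pressure relates to the drug.
Blood pressure lies on the pathway drug → blood pressure → outcome, so adjusting for it blocks the indirect effect. For the total causal effect of drug, use the unadjusted pooled rates.
The causal difference is the pooled difference: 0.378 − 0.570 = -0.192.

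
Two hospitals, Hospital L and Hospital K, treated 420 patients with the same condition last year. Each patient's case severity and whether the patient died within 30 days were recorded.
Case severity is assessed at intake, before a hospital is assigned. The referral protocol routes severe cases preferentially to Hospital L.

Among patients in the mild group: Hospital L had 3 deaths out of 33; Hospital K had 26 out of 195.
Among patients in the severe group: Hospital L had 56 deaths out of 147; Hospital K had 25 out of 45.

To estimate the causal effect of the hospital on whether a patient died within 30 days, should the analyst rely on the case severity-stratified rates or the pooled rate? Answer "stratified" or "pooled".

Nothing the hospital does changes case severity; the imbalance is an allocation artefact. With case severity also predicting the outcome, the pooled figure is confounded, and the within-stratum comparison is the causal one.
Within each level — mild: 9.1% vs 13.3%; severe: 38.1% vs 55.6% — Hospital L is lower every time.

stratified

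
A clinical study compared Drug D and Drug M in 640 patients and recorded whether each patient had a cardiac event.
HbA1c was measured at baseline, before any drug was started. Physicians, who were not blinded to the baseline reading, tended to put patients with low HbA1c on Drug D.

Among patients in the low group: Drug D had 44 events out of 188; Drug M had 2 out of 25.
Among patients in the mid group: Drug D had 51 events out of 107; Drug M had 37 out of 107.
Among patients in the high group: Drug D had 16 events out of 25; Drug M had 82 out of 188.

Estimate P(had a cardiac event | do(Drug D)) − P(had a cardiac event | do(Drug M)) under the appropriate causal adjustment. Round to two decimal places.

+0.16

The stratified and pooled comparisons disagree (Drug M wins within each HbA1c; Drug D wins overall), so the answer turns on the causal role of HbA1c.
HbA1c satisfies the back-door criterion: it is not a descendant of the drug, and it blocks the spurious path from drug to outcome. Adjusting for it (i.e., using the within-HbA1c rates) gives the causal effect.
Adjusting over the population distribution of HbA1c: 0.333·(0.234−0.080) + 0.334·(0.477−0.346) + 0.333·(0.640−0.436) = +0.163.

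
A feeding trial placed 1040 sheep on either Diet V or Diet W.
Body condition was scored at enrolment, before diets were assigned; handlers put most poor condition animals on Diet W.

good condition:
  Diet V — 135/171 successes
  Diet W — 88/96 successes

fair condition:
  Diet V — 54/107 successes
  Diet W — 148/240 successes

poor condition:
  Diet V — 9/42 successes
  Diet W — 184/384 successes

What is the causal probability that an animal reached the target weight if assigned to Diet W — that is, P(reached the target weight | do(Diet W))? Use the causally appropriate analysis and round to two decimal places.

0.64

Within every starting body condition level Diet W has the higher rate, yet pooled Diet V does — Simpson's reversal.
Starting body condition differs across diets for reasons unrelated to any effect of the diet itself, and it separately predicts the outcome — a classic confounder. We must compare within starting body condition levels.
Standardising Diet W to the population starting body condition mix: 0.257·88/96 + 0.334·148/240 + 0.410·184/384 = 0.637.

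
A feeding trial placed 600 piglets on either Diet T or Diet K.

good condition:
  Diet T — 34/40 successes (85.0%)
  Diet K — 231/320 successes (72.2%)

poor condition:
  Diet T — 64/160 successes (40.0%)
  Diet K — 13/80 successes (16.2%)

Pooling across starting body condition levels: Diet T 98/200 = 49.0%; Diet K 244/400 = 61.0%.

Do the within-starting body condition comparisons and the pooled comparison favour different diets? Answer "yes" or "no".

Within each starting body condition level (good condition 85.0% vs 72.2%; poor condition 40.0% vs 16.2%), Diet T has the higher rate every time. Pooled: 49.0% vs 61.0% — Diet K has the higher rate overall. The two comparisons disagree.

yes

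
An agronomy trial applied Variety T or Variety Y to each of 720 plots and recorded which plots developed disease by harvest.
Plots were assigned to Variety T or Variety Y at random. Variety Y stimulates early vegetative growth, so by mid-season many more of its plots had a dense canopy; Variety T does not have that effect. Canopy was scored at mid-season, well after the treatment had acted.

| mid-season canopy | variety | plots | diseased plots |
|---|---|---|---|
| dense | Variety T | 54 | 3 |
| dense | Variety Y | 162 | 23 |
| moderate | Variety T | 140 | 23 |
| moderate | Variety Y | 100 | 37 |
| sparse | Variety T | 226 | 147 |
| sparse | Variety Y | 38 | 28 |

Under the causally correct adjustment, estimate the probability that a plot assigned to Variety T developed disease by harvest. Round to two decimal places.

0.41

Mid-season canopy lies on the pathway variety → mid-season canopy → outcome, so adjusting for it blocks the indirect effect. For the total causal effect of variety, use the unadjusted pooled rates.
So P(outcome | do(Variety T)) is just the pooled rate for Variety T: 173/420 = 0.412.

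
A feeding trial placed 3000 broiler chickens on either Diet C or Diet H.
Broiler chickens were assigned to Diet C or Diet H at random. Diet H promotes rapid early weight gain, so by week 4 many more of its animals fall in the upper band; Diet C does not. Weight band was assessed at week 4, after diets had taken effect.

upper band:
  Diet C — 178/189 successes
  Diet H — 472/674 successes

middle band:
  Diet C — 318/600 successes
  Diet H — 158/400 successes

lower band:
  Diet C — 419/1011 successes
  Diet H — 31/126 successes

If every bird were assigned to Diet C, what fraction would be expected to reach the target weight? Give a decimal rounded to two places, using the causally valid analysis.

The stratified and pooled comparisons disagree (Diet C wins within each week-4 weight band; Diet H wins overall), so the answer turns on the causal role of week-4 weight band.
Week-4 weight band is downstream of the diet. One should not condition on a consequence of treatment, so the overall rates are the right comparison.
So P(outcome | do(Diet C)) is just the pooled rate for Diet C: 915/1800 = 0.508.

0.51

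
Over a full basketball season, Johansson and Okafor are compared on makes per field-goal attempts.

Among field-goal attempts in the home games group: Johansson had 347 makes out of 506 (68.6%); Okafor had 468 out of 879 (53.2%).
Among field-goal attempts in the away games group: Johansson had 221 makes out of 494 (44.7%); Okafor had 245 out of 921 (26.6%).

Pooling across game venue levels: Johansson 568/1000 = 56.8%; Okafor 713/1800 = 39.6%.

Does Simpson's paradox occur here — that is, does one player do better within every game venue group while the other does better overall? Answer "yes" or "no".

no

Within each game venue level (home games 68.6% vs 53.2%; away games 44.7% vs 26.6%), Johansson has the higher rate every time. Pooled: 56.8% vs 39.6% — Johansson has the higher rate overall. They agree.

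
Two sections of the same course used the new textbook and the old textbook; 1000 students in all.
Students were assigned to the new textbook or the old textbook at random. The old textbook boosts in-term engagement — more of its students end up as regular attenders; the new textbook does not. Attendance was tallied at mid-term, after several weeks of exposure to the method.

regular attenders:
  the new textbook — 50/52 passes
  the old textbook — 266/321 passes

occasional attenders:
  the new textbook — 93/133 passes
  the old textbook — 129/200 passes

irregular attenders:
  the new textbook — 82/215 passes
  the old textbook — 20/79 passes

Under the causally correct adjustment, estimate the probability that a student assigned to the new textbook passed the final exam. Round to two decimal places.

the new textbook is higher inside every mid-term attendance stratum but the old textbook is higher in aggregate. Whether to stratify depends on how mid-term attendance relates to the teaching method.
Mid-term attendance lies on the pathway teaching method → mid-term attendance → outcome, so adjusting for it blocks the indirect effect. For the total causal effect of teaching method, use the unadjusted pooled rates.
So P(outcome | do(the new textbook)) is just the pooled rate for the new textbook: 225/400 = 0.562.

0.56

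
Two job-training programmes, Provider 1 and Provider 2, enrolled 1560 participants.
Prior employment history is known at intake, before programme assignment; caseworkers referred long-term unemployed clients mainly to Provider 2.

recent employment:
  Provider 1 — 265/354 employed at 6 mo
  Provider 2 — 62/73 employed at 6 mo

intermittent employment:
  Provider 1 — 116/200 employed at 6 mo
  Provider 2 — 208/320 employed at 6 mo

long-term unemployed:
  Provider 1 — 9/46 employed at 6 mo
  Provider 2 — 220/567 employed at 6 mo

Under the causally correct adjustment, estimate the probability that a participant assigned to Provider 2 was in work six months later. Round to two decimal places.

Here prior employment history is a common cause — it drives both which programme a case falls under and the outcome. The crude comparison mixes populations; the stratum-specific rates are the causally relevant ones.
Standardising Provider 2 to the population prior employment history mix: 0.274·62/73 + 0.333·208/320 + 0.393·220/567 = 0.602.

0.60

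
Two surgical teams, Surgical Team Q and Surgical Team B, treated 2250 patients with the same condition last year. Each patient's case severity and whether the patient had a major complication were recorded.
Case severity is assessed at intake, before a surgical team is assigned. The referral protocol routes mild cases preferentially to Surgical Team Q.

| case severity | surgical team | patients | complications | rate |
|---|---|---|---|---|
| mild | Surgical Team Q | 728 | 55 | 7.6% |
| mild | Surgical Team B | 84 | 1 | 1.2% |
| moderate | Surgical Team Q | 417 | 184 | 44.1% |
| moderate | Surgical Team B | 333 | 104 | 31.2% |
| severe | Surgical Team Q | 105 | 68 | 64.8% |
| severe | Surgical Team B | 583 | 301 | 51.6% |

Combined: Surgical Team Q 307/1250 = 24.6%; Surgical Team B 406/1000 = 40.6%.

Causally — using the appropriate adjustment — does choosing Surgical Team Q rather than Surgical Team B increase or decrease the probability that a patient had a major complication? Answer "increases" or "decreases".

increases

The case severity-specific comparison favours Surgical Team B throughout, but the pooled figures favour Surgical Team Q. The question is whether to condition on case severity.
Case severity is set before the surgical team has any effect — it is not caused by the surgical team — and it independently drives the outcome. That makes it a confounder, so the causal comparison is within case severity levels.
Within each level — mild: 7.6% vs 1.2%; moderate: 44.1% vs 31.2%; severe: 64.8% vs 51.6% — Surgical Team B is lower every time.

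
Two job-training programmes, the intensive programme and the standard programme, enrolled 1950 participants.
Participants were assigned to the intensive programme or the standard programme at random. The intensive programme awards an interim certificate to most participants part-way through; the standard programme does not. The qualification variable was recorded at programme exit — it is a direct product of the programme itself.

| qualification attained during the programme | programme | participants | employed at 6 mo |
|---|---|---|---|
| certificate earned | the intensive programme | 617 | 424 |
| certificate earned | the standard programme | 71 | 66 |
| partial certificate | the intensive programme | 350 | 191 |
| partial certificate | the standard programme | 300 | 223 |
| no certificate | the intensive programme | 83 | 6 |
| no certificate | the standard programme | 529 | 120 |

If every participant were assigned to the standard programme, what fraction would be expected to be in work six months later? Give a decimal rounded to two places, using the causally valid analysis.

the standard programme is higher inside every qualification attained during the programme stratum but the intensive programme is higher in aggregate. Whether to stratify depends on how qualification attained during the programme relates to the programme.
Qualification attained during the programme here is a post-treatment variable shaped by the programme; conditioning on it would introduce bias rather than remove it. The overall comparison is the causal one.
So P(outcome | do(the standard programme)) is just the pooled rate for the standard programme: 409/900 = 0.454.

0.45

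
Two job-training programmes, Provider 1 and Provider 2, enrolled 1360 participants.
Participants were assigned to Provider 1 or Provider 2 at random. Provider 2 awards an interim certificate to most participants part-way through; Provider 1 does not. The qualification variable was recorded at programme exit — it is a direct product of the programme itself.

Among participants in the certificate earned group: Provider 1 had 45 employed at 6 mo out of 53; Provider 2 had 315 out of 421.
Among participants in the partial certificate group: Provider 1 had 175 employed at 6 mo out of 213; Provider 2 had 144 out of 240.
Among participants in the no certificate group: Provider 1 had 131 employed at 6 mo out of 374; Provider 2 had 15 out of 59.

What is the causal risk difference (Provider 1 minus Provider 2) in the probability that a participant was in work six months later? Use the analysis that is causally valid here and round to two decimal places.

-0.11

Qualification attained during the programme is downstream of the programme. One should not condition on a consequence of treatment, so the overall rates are the right comparison.
The causal difference is the pooled difference: 0.548 − 0.658 = -0.110.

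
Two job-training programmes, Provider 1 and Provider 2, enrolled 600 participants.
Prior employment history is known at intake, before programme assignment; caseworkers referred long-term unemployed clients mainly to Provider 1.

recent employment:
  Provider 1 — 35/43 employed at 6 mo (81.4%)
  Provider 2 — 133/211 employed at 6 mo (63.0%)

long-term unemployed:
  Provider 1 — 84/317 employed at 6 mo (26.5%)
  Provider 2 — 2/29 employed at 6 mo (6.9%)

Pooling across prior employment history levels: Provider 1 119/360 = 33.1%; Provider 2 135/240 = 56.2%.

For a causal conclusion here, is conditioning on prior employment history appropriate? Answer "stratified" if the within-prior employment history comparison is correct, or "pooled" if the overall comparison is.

Nothing the programme does changes prior employment history; the imbalance is an allocation artefact. With prior employment history also predicting the outcome, the pooled figure is confounded, and the within-stratum comparison is the causal one.
Within each level — recent employment: 81.4% vs 63.0%; long-term unemployed: 26.5% vs 6.9% — Provider 1 is higher every time.

stratified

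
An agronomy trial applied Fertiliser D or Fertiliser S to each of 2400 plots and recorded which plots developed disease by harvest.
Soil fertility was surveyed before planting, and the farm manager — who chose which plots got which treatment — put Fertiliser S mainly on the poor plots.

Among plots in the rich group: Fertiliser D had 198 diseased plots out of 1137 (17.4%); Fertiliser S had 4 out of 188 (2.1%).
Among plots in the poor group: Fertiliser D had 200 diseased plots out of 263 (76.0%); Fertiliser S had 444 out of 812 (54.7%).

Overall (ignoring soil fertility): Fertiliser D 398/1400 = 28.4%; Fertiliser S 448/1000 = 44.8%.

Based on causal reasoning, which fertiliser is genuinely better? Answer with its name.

Fertiliser S

Soil fertility is set before the fertiliser has any effect — it is not caused by the fertiliser — and it independently drives the outcome. That makes it a confounder, so the causal comparison is within soil fertility levels.
Within each level — rich: 17.4% vs 2.1%; poor: 76.0% vs 54.7% — Fertiliser S is lower every time.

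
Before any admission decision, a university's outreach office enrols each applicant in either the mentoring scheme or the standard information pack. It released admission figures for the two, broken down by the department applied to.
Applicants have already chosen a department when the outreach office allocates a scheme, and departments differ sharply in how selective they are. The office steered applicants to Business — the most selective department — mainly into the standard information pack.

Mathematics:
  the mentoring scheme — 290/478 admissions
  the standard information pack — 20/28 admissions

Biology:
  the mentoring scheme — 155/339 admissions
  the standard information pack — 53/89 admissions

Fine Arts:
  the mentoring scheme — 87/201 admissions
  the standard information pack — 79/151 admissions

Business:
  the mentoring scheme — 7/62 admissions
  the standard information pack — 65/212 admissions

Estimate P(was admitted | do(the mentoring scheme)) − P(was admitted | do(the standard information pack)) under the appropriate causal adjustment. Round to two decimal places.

Within every department level the standard information pack has the higher rate, yet pooled the mentoring scheme does — Simpson's reversal.
Since department is a pre-existing factor (not a product of the outreach scheme) and it affects the outcome on its own, it is a confounder. The stratified rates, not the pooled rate, identify the causal effect.
Adjusting over the population distribution of department: 0.324·(0.607−0.714) + 0.274·(0.457−0.596) + 0.226·(0.433−0.523) + 0.176·(0.113−0.307) = -0.127.

-0.13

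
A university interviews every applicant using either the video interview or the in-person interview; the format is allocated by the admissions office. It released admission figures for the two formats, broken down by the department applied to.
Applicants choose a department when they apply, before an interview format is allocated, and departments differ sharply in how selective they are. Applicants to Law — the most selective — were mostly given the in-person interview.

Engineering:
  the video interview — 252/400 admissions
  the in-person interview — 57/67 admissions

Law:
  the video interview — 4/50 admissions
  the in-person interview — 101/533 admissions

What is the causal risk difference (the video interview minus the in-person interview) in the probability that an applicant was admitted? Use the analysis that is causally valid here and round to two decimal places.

The imbalance in department arose from how applicants were allocated, not from anything the interview format did; and department independently affects the outcome. The pooled gap is confounded — condition on department.
Adjusting over the population distribution of department: 0.445·(0.630−0.851) + 0.555·(0.080−0.189) = -0.159.

-0.16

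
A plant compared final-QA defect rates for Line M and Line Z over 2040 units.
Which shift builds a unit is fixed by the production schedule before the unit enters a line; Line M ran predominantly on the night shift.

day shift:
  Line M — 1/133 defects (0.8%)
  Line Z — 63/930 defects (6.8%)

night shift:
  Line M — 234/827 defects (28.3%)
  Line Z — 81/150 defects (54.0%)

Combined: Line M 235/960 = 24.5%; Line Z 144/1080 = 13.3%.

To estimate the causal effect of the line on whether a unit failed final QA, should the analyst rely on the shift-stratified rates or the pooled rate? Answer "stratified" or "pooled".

Since shift is a pre-existing factor (not a product of the line) and it affects the outcome on its own, it is a confounder. The stratified rates, not the pooled rate, identify the causal effect.
Within each level — day shift: 0.8% vs 6.8%; night shift: 28.3% vs 54.0% — Line M is lower every time.

stratified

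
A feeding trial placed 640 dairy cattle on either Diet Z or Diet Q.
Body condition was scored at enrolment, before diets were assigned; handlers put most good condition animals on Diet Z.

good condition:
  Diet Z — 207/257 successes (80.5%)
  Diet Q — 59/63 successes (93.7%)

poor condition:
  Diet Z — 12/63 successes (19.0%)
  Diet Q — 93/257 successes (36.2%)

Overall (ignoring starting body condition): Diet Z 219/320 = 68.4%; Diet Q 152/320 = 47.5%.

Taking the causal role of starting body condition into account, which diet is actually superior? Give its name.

Diet Q

Here starting body condition is a common cause — it drives both which diet a case falls under and the outcome. The crude comparison mixes populations; the stratum-specific rates are the causally relevant ones.
Within each level — good condition: 80.5% vs 93.7%; poor condition: 19.0% vs 36.2% — Diet Q is higher every time.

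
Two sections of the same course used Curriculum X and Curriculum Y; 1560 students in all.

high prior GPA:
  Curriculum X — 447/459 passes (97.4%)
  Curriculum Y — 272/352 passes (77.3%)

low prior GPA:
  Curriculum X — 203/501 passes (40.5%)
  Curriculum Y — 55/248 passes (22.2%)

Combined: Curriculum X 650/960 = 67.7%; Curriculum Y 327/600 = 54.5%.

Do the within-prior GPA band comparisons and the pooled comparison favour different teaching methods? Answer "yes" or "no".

Within each prior GPA band level (high prior GPA 97.4% vs 77.3%; low prior GPA 40.5% vs 22.2%), Curriculum X has the higher rate every time. Pooled: 67.7% vs 54.5% — Curriculum X has the higher rate overall. They agree.

no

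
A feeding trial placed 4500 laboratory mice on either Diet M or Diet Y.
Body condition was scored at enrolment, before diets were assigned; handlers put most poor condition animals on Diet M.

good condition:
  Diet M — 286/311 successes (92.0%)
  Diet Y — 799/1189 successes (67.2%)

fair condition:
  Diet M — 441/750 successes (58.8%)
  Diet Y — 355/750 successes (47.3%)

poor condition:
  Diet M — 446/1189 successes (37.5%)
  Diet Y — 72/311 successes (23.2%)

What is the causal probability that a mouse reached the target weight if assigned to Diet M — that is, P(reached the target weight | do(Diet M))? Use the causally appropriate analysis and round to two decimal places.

0.63

Since starting body condition is a pre-existing factor (not a product of the diet) and it affects the outcome on its own, it is a confounder. The stratified rates, not the pooled rate, identify the causal effect.
Standardising Diet M to the population starting body condition mix: 0.333·286/311 + 0.333·441/750 + 0.333·446/1189 = 0.628.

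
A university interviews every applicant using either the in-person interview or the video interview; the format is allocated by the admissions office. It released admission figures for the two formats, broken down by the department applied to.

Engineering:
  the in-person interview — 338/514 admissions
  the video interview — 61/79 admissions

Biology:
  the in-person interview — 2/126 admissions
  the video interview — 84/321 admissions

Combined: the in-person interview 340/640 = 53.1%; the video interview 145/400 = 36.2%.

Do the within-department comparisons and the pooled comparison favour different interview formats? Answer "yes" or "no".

yes

Within each department level (Engineering 65.8% vs 77.2%; Biology 1.6% vs 26.2%), the video interview has the higher rate every time. Pooled: 53.1% vs 36.2% — the in-person interview has the higher rate overall. The two comparisons disagree.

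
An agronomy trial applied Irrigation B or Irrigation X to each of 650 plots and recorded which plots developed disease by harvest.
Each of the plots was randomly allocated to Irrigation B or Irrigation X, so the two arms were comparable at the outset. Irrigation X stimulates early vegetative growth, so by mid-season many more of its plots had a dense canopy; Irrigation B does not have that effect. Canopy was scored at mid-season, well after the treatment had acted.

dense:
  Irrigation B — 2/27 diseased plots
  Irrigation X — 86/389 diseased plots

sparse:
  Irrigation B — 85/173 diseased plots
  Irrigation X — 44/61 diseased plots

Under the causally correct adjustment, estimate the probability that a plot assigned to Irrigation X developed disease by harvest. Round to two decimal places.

Within every mid-season canopy level Irrigation B has the lower rate, yet pooled Irrigation X does — Simpson's reversal.
Stratifying would compare irrigations among plots the irrigations themselves sorted into mid-season canopy groups — a form of selection on an intermediate. The unconditioned pooled rates give the total causal effect.
So P(outcome | do(Irrigation X)) is just the pooled rate for Irrigation X: 130/450 = 0.289.

0.29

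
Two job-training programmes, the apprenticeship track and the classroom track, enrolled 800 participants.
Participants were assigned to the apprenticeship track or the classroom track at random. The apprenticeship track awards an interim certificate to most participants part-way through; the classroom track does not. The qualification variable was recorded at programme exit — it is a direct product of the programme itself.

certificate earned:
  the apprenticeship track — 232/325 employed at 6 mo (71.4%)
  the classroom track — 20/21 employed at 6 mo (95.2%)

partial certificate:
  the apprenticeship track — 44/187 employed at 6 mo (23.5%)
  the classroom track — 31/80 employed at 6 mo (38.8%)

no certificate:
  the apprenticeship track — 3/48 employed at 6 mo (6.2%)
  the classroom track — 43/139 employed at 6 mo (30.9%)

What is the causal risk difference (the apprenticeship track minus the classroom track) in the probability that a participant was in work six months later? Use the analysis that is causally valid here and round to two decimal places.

Within every qualification attained during the programme level the classroom track has the higher rate, yet pooled the apprenticeship track does — Simpson's reversal.
Qualification attained during the programme here is a post-treatment variable shaped by the programme; conditioning on it would introduce bias rather than remove it. The overall comparison is the causal one.
The causal difference is the pooled difference: 0.498 − 0.392 = +0.107.

+0.11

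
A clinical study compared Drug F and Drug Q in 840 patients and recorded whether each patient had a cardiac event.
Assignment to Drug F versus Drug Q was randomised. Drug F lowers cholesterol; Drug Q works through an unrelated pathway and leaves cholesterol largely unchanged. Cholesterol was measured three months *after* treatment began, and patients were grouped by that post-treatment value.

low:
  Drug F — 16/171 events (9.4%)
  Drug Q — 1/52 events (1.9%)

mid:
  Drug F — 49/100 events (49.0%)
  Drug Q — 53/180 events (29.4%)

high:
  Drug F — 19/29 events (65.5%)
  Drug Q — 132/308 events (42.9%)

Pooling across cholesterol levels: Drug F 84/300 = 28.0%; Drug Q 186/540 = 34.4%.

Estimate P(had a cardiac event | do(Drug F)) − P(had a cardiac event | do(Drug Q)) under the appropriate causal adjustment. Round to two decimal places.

The distribution of cholesterol is itself part of what the drug does — it is an intermediate outcome. Holding it fixed would remove that part of the effect; the total effect is the pooled difference.
The causal difference is the pooled difference: 0.280 − 0.344 = -0.064.

-0.06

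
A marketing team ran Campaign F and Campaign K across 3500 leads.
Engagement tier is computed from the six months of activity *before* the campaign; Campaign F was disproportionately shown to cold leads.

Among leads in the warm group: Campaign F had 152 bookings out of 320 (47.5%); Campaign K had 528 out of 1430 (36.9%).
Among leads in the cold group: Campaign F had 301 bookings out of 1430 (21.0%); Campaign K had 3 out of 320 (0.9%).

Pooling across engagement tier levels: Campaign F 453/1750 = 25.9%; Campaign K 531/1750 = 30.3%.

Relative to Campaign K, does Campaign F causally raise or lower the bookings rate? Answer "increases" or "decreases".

The engagement tier-specific comparison favours Campaign F throughout, but the pooled figures favour Campaign K. The question is whether to condition on engagement tier.
Here engagement tier is a common cause — it drives both which campaign a case falls under and the outcome. The crude comparison mixes populations; the stratum-specific rates are the causally relevant ones.
Within each level — warm: 47.5% vs 36.9%; cold: 21.0% vs 0.9% — Campaign F is higher every time.

increases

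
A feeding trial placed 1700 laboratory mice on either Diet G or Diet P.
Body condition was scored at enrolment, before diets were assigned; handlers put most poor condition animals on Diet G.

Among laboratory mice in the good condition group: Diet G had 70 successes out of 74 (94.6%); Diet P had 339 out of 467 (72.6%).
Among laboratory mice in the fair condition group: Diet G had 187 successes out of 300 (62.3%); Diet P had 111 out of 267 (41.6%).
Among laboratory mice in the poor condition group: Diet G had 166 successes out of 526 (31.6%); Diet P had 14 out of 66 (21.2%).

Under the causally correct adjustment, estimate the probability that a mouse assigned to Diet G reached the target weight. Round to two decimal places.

The starting body condition-specific comparison favours Diet G throughout, but the pooled figures favour Diet P. The question is whether to condition on starting body condition.
Nothing the diet does changes starting body condition; the imbalance is an allocation artefact. With starting body condition also predicting the outcome, the pooled figure is confounded, and the within-stratum comparison is the causal one.
Standardising Diet G to the population starting body condition mix: 0.318·70/74 + 0.334·187/300 + 0.348·166/526 = 0.619.

0.62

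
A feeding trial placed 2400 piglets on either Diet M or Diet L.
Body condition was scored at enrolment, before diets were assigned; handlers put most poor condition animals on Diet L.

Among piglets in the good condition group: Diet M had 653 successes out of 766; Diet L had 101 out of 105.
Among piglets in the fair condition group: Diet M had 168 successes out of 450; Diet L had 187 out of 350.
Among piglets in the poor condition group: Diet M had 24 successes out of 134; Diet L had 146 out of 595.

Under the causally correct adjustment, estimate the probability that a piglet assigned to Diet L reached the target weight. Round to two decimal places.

0.60

The stratified and pooled comparisons disagree (Diet L wins within each starting body condition; Diet M wins overall), so the answer turns on the causal role of starting body condition.
Here starting body condition is a common cause — it drives both which diet a case falls under and the outcome. The crude comparison mixes populations; the stratum-specific rates are the causally relevant ones.
Standardising Diet L to the population starting body condition mix: 0.363·101/105 + 0.333·187/350 + 0.304·146/595 = 0.602.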